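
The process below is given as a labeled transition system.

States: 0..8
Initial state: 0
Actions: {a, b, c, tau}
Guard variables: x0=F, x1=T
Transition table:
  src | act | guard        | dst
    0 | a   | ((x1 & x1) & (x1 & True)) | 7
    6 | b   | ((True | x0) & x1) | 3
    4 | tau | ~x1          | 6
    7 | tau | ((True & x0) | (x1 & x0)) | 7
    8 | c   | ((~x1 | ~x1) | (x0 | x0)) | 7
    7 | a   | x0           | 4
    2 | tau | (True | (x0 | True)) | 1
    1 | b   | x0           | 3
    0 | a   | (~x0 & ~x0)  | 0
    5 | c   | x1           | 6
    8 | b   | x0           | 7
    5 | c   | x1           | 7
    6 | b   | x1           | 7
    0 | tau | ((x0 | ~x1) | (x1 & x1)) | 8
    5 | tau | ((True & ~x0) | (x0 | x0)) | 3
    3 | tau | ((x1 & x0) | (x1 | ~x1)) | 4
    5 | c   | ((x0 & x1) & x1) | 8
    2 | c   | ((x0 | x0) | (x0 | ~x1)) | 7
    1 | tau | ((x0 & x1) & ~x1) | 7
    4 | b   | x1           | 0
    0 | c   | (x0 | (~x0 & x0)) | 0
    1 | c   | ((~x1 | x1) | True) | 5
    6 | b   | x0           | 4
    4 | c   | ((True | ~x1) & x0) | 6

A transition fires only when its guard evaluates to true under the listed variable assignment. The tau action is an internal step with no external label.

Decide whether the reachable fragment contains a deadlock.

Answer: DEADLOCK at state 7

Analysis:
Reachable = {0,7,8}
  0: a→0  a→7  tau→8  [3 out]
  7: ∅  [no exit]
  8: ∅  [no exit]
trace reaching 7: a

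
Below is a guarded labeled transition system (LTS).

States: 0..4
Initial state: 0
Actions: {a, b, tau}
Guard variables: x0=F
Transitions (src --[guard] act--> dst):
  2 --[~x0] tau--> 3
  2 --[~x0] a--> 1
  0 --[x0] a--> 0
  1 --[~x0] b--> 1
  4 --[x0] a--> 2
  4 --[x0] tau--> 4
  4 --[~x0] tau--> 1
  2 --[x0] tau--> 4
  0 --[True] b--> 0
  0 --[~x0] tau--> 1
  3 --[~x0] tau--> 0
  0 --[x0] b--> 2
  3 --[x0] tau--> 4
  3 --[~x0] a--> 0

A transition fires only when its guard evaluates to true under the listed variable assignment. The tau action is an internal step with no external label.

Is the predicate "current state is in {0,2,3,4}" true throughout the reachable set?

Allowed set {0,2,3,4}
R = {0,1}
  0: ok
  1: VIOLATES
counterexample path to 1: tau

Answer: INVARIANT VIOLATED at state 1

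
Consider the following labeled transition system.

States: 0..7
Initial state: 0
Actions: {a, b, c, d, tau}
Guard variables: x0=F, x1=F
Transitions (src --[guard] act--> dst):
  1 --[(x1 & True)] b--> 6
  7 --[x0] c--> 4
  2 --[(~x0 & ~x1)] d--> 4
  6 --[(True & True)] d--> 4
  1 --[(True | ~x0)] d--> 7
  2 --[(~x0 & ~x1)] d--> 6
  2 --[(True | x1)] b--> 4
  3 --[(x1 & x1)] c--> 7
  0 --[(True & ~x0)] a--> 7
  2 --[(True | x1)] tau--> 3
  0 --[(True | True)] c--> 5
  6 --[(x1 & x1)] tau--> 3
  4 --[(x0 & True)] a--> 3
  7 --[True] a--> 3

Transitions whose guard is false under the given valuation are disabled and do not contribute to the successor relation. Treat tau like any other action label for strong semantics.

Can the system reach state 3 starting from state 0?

9 transition(s) survive guard evaluation.
depth 0: {0}
depth 1: {5,7}  total {0,5,7}
depth 2: {3}  total {0,3,5,7}
Reach set: {0,3,5,7}
witness 3: a·a

Answer: REACHABLE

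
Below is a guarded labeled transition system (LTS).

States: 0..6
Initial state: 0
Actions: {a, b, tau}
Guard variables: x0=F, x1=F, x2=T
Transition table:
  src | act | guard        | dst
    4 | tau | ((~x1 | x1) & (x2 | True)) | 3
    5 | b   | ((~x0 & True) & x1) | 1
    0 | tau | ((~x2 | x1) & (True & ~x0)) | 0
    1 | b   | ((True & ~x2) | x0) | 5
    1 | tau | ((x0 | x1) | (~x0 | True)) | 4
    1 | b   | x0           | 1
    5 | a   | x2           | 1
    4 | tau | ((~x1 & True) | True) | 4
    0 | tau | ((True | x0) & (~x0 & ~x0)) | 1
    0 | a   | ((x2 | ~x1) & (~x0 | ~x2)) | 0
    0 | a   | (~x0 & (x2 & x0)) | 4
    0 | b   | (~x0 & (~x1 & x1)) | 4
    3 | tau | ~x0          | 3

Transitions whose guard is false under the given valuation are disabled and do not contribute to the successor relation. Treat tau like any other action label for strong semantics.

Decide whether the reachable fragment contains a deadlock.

R = {0,1,3,4}
  0: a→0  tau→1  [2 exit(s)]
  1: tau→4  [1 exit(s)]
  3: tau→3  [1 exit(s)]
  4: tau→3  tau→4  [2 exit(s)]

Answer: DEADLOCK-FREE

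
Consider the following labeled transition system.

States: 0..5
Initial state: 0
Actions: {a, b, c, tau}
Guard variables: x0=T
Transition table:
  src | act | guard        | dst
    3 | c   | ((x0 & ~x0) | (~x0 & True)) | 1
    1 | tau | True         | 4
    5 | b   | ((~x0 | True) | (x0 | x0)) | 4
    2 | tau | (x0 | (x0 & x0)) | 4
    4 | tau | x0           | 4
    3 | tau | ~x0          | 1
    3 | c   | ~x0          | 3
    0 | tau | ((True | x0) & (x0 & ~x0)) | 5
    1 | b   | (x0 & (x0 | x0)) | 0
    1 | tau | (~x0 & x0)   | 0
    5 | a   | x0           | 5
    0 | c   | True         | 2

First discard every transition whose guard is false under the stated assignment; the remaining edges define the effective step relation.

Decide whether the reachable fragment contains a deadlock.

Answer: DEADLOCK-FREE

Trace:
R = {0,2,4}
  0: c→2  [deg 1]
  2: tau→4  [deg 1]
  4: tau→4  [deg 1]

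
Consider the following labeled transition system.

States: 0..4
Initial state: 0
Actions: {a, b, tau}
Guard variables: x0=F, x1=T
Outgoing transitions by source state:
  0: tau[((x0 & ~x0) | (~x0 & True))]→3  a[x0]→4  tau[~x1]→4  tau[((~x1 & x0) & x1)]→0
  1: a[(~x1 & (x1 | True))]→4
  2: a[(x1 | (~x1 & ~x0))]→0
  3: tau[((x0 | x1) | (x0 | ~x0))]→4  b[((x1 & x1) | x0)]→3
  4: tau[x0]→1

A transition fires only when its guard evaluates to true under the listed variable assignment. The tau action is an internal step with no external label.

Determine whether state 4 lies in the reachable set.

Guard filter leaves 4 enabled edge(s).
Layer 0: {0}
Layer 1: {3}  total {0,3}
Layer 2: {4}  total {0,3,4}
Reachable = {0,3,4}
witness 4: tau·tau

Answer: REACHABLE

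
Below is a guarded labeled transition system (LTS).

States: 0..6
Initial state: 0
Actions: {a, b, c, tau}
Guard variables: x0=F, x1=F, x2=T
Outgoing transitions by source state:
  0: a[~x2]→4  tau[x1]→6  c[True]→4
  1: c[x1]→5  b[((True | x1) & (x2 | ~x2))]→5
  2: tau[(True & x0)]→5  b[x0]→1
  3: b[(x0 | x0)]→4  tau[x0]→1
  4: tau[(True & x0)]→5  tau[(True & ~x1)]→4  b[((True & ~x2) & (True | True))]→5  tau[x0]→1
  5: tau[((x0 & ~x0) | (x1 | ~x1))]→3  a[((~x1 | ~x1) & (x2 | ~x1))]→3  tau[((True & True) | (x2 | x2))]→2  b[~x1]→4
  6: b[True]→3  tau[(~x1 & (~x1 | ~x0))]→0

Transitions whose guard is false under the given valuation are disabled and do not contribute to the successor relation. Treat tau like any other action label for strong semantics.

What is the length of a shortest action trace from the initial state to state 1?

Answer: UNREACHABLE

Trace:
BFS to 1:
  L0 = {0}
  L1 = {4}
1 never appears.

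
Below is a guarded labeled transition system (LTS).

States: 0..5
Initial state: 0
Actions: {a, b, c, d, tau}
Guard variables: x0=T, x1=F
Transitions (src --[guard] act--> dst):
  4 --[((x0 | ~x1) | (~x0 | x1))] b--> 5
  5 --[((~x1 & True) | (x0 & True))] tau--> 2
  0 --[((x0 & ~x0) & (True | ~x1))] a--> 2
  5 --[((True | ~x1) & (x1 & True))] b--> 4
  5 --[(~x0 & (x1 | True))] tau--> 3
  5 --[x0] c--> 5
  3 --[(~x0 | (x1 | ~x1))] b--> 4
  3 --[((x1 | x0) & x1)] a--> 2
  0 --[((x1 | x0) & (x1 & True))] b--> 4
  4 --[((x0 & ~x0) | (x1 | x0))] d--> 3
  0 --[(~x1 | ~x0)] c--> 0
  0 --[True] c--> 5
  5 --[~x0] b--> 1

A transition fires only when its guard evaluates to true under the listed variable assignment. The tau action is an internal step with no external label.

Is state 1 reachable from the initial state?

Answer: UNREACHABLE

Working:
7 transition(s) survive guard evaluation.
depth 0: {0}
depth 1: {5}  total {0,5}
depth 2: {2}  total {0,2,5}
Reachable = {0,2,5}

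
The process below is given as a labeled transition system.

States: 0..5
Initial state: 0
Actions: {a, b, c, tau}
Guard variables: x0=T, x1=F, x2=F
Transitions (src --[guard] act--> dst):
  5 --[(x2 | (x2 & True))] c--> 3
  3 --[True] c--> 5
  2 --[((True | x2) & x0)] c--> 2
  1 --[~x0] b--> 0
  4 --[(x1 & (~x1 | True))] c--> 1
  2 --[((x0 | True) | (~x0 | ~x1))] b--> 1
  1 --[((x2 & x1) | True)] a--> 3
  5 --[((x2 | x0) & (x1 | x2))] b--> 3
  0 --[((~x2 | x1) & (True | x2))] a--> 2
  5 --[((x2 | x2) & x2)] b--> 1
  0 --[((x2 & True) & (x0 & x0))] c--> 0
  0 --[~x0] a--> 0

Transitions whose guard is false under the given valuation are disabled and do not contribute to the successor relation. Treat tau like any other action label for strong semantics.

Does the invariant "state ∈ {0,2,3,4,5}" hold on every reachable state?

Answer: INVARIANT VIOLATED at state 1

Analysis:
Inv-set: {0,2,3,4,5}
Reach set: {0,1,2,3,5}
  0: ok
  1: ✗ unsafe
  2: ok
  3: ok
  5: ok
counterexample path to 1: a·b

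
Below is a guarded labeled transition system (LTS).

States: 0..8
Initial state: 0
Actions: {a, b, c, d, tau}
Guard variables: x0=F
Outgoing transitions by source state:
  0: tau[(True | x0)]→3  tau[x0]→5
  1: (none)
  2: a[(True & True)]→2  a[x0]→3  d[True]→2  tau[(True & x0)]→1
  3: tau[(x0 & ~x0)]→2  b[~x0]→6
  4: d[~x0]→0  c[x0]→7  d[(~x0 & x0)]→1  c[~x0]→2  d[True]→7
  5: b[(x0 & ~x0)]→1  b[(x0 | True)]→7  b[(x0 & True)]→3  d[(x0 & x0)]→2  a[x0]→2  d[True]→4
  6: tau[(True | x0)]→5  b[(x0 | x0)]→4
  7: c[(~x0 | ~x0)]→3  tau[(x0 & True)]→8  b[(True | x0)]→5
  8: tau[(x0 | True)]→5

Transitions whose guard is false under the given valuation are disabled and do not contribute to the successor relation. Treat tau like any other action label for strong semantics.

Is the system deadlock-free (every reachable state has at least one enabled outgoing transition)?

Answer: DEADLOCK-FREE

Trace:
Reach set: {0,2,3,4,5,6,7}
  0: tau→3  [deg 1]
  2: a→2  d→2  [deg 2]
  3: b→6  [deg 1]
  4: c→2  d→0  d→7  [deg 3]
  5: b→7  d→4  [deg 2]
  6: tau→5  [deg 1]
  7: b→5  c→3  [deg 2]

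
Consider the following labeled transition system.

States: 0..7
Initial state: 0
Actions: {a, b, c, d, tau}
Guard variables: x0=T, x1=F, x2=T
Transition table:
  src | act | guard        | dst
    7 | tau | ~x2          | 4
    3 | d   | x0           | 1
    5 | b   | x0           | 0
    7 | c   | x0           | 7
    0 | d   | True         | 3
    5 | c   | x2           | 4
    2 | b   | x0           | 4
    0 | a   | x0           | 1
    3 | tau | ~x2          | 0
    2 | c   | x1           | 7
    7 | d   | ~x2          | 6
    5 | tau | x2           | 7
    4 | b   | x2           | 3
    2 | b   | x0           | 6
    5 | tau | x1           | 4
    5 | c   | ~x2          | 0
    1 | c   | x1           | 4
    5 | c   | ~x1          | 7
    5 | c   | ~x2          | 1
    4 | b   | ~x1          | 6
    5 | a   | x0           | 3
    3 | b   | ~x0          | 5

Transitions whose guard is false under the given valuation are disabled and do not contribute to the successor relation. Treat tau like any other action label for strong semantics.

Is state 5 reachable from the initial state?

Answer: UNREACHABLE

Analysis:
13 transition(s) survive guard evaluation.
L0 = {0}
L1 = {1,3}  cumulative {0,1,3}
R = {0,1,3}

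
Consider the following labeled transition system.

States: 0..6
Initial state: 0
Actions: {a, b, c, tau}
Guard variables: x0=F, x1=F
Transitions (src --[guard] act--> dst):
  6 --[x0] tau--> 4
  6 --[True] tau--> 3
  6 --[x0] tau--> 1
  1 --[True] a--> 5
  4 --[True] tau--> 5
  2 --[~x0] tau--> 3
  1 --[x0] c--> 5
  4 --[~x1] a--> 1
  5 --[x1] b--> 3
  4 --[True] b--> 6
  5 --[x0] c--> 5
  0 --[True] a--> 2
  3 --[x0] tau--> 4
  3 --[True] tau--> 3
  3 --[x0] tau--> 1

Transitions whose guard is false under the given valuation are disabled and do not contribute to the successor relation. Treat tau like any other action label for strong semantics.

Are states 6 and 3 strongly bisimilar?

Compute ~ classes (split until stable):
  π0 = {{0,1,2,3,4,5,6}}
  π1 = {{0,1},{2,3,6},{4},{5}}
  π2 = {{0},{1},{2,3,6},{4},{5}}
5 equivalence class(es) (converged in 3)
[6]={2,3,6}  [3]={2,3,6}

Answer: BISIMILAR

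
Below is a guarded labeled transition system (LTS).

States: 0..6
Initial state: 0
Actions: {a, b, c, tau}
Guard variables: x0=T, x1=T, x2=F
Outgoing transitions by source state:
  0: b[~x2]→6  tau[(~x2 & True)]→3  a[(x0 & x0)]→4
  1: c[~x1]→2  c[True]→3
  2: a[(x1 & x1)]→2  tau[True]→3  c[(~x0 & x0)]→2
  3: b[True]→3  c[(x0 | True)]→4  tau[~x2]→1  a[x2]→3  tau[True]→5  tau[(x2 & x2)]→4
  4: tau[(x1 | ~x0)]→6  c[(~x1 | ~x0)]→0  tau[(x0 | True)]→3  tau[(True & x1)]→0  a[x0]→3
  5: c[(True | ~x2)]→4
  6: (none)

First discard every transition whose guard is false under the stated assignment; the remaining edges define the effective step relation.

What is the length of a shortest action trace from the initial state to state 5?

Layered search for 5:
  Layer 0: {0}
  Layer 1: {3,4,6}
  Layer 2: {1,5}
depth(5)=2, e.g. tau·tau

Answer: 2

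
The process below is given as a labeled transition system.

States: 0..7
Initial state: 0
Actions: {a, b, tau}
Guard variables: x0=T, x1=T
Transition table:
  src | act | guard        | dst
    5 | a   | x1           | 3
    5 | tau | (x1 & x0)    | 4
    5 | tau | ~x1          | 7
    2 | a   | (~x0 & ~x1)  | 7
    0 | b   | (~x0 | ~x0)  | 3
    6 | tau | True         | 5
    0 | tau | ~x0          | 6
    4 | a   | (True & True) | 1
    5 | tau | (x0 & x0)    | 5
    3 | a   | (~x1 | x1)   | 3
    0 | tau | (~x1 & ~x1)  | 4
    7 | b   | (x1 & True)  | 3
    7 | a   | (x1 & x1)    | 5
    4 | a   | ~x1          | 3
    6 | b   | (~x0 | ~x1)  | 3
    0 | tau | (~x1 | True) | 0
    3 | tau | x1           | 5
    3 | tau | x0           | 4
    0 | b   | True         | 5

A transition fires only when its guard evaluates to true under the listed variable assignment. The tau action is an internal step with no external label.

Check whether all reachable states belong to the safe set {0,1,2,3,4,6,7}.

Allowed set {0,1,2,3,4,6,7}
Reachable = {0,1,3,4,5}
  0: safe
  1: safe
  3: safe
  4: safe
  5: ✗ unsafe
counterexample path to 5: b

Answer: INVARIANT VIOLATED at state 5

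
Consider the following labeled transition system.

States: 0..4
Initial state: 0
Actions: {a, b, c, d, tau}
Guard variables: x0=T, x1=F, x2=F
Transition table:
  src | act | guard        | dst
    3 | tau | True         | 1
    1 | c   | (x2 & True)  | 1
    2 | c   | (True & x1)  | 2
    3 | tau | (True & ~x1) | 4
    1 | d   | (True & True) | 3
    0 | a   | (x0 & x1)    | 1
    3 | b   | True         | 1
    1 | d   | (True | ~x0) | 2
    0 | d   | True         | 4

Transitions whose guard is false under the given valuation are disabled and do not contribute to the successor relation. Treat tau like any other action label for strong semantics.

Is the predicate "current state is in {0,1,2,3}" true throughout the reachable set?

Allowed set {0,1,2,3}
Reach set: {0,4}
  0: ok
  4: ✗ unsafe
reach 4 via d — violates

Answer: INVARIANT VIOLATED at state 4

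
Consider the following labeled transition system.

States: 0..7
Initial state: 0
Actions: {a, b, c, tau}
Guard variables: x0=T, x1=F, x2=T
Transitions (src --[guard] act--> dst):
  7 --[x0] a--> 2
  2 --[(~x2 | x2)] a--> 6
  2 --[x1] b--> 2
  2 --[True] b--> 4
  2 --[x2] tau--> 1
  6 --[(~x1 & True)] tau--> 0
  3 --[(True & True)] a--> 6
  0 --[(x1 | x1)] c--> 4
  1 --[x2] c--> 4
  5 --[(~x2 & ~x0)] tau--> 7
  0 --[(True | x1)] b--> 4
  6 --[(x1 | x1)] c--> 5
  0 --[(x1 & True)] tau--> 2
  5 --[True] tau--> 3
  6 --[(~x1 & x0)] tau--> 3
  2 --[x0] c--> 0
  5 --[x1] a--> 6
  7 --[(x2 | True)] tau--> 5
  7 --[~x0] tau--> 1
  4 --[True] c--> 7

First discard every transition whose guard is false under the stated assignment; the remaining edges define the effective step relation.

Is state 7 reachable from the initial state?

Answer: REACHABLE

Trace:
After dropping false guards: 13 live edges.
L0 = {0}
L1 = {4}  total {0,4}
L2 = {7}  total {0,4,7}
L3 = {2,5}  total {0,2,4,5,7}
L4 = {1,3,6}  total {0,1,2,3,4,5,6,7}
R = {0,1,2,3,4,5,6,7}
witness 7: b·c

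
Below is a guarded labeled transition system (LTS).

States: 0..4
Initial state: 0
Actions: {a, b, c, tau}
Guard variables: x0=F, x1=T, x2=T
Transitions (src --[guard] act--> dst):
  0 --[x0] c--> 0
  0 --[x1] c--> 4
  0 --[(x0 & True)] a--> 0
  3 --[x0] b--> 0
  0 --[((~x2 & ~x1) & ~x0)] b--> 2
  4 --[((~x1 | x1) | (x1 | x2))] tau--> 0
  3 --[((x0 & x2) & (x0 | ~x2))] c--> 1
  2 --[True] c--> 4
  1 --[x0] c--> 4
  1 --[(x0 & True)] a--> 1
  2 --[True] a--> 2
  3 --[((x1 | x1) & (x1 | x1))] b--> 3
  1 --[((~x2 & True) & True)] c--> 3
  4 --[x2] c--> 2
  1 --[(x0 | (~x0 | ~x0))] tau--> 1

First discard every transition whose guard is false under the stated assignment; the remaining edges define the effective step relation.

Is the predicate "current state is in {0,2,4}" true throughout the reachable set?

Inv-set: {0,2,4}
Reachable = {0,2,4}
  0: safe
  2: safe
  4: safe

Answer: INVARIANT HOLDS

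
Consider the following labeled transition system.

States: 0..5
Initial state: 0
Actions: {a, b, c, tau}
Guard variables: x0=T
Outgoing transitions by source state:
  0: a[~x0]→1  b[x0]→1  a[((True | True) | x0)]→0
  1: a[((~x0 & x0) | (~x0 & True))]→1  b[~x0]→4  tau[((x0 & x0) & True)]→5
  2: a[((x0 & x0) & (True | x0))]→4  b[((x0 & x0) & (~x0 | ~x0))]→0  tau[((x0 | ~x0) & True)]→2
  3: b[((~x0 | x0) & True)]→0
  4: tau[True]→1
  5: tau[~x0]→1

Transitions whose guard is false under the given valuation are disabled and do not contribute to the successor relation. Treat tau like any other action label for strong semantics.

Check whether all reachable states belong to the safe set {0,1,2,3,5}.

Allowed set {0,1,2,3,5}
Reachable = {0,1,5}
  0: ok
  1: ok
  5: ok

Answer: INVARIANT HOLDS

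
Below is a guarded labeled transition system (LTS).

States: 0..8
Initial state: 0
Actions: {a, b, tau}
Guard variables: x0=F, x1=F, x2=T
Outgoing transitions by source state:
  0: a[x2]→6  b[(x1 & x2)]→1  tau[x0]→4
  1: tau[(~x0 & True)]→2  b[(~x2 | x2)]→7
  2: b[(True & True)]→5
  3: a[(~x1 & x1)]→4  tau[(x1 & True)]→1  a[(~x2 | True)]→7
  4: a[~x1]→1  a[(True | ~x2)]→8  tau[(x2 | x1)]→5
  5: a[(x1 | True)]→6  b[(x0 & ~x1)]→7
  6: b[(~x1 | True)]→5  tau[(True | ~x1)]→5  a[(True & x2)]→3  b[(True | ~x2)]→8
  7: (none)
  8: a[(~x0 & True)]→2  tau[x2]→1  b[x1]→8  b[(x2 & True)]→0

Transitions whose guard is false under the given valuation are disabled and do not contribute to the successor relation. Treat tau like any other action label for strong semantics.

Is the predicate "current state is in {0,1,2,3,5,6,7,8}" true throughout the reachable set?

Allowed set {0,1,2,3,5,6,7,8}
Reach set: {0,1,2,3,5,6,7,8}
  0: safe
  1: safe
  2: safe
  3: safe
  5: safe
  6: safe
  7: safe
  8: safe

Answer: INVARIANT HOLDS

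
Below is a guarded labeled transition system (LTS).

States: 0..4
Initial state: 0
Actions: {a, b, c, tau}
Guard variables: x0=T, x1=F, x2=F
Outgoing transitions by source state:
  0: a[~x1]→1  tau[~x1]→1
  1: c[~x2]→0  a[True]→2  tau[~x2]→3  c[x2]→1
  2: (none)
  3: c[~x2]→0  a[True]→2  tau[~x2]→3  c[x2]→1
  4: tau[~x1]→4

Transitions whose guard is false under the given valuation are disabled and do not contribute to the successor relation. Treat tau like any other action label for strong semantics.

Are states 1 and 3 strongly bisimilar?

Compute ~ classes (split until stable):
  π0 = {{0,1,2,3,4}}
  π1 = {{0},{1,3},{2},{4}}
stable after 2 split(s): 4 block(s)
[1]={1,3}  [3]={1,3}

Answer: BISIMILAR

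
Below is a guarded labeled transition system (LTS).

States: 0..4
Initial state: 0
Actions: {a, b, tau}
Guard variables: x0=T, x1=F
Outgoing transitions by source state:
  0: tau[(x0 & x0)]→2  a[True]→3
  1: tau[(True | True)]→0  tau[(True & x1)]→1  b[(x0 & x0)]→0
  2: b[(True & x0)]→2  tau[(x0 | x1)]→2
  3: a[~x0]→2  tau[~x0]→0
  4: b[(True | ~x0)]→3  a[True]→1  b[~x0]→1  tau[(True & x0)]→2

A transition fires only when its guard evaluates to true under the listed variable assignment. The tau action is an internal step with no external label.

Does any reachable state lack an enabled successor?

Answer: DEADLOCK at state 3

Working:
R = {0,2,3}
  0: a→3  tau→2  [2 exit(s)]
  2: b→2  tau→2  [2 exit(s)]
  3: ∅  [deadlock]
witness 3: a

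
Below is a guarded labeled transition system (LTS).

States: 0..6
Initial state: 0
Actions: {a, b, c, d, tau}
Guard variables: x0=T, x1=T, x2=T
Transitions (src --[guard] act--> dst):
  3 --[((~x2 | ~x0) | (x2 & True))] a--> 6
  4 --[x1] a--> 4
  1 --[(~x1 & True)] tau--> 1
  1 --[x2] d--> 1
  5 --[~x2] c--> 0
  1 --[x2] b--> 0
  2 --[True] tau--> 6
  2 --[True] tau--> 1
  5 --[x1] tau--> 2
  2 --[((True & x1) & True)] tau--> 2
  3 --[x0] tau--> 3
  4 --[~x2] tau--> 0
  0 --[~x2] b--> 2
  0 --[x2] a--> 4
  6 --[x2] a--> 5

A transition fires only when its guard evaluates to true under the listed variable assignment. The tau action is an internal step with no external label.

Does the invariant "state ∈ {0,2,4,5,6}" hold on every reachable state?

Allowed set {0,2,4,5,6}
Reach set: {0,4}
  0: ✓
  4: ✓

Answer: INVARIANT HOLDS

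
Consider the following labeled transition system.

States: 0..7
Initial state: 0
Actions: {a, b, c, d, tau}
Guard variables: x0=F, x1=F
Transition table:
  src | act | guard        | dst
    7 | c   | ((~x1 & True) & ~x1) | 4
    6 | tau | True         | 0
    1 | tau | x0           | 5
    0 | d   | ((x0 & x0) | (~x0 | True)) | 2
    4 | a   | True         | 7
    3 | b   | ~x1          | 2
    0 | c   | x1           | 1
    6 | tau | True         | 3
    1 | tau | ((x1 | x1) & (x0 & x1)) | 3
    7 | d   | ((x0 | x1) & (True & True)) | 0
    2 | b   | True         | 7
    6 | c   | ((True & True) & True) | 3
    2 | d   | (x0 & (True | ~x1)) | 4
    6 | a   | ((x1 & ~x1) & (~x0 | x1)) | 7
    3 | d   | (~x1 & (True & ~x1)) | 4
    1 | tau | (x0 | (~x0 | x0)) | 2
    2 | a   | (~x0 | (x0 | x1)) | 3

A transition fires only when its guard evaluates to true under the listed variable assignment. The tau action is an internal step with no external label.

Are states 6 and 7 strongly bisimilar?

Bisimulation quotient by refinement:
  π0 = {{0,1,2,3,4,5,6,7}}
  π1 = {{0},{1},{2},{3},{4},{5},{6},{7}}
stable after 2 split(s): 8 block(s)
class of 6: {6}; class of 7: {7}

Answer: NOT BISIMILAR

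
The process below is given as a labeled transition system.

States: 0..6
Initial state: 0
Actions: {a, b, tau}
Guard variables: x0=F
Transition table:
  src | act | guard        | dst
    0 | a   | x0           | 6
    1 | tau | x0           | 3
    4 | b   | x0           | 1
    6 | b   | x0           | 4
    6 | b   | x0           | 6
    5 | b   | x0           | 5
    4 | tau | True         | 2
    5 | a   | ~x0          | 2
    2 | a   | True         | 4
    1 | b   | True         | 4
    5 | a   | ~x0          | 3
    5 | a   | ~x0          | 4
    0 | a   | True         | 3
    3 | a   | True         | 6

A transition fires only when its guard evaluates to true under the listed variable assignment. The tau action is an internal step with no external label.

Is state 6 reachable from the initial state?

Answer: REACHABLE

Analysis:
8 transition(s) survive guard evaluation.
Layer 0: {0}
Layer 1: {3}  total {0,3}
Layer 2: {6}  total {0,3,6}
Reach set: {0,3,6}
witness 6: a·a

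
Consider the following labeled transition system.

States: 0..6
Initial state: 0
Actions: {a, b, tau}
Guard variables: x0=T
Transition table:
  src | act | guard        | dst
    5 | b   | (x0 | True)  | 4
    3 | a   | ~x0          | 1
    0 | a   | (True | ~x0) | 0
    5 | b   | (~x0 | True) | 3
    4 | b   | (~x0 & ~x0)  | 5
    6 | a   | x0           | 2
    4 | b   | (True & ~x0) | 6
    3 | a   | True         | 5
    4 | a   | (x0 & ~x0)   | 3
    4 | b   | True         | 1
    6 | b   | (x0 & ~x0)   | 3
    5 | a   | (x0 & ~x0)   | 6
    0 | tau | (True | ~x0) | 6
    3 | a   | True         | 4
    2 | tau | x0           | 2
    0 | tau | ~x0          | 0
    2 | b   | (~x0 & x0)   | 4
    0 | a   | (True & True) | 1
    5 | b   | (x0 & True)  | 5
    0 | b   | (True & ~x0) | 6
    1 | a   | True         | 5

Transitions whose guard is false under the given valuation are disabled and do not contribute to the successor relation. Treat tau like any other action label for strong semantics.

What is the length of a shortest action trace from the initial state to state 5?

Breadth-first toward 5:
  depth 0: {0}
  depth 1: {1,6}
  depth 2: {2,5}
first hit 5 at d=2 via a·a

Answer: 2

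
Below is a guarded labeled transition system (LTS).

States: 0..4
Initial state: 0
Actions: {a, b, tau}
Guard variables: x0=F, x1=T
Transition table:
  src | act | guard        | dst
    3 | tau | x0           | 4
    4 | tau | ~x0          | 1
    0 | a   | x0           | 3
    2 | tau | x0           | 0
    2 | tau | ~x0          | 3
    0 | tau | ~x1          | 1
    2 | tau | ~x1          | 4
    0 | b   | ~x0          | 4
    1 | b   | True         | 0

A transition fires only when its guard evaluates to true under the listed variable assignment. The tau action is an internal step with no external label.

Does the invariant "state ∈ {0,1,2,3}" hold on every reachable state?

Answer: INVARIANT VIOLATED at state 4

Working:
Allowed set {0,1,2,3}
Reachable = {0,1,4}
  0: safe
  1: safe
  4: VIOLATES
reach 4 via b — violates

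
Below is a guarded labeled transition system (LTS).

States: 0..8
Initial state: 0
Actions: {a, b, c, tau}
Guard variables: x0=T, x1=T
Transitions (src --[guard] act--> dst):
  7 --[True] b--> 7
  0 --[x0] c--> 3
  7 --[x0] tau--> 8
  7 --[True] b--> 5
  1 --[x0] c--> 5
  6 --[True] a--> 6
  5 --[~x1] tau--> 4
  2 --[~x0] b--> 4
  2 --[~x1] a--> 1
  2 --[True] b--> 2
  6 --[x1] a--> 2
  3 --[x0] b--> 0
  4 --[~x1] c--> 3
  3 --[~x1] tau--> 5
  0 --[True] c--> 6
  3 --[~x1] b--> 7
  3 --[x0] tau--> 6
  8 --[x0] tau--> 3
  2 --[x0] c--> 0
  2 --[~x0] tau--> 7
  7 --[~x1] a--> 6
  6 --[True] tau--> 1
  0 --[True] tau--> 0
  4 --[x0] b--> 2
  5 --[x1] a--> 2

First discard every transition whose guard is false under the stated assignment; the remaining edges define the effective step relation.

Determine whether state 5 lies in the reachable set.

Answer: REACHABLE

Working:
17 transition(s) survive guard evaluation.
L0 = {0}
L1 = {3,6}  total {0,3,6}
L2 = {1,2}  total {0,1,2,3,6}
L3 = {5}  total {0,1,2,3,5,6}
Reach set: {0,1,2,3,5,6}
trace reaching 5: c·tau·c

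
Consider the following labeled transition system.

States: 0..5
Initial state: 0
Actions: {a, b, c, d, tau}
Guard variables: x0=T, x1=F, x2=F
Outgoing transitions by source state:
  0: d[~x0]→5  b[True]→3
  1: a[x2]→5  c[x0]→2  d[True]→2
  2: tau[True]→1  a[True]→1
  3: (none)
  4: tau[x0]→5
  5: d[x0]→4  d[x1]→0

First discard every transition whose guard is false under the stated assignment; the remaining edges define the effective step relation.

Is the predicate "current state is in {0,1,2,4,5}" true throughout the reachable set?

Answer: INVARIANT VIOLATED at state 3

Trace:
Allowed set {0,1,2,4,5}
Reach set: {0,3}
  0: ✓
  3: outside
reach 3 via b — violates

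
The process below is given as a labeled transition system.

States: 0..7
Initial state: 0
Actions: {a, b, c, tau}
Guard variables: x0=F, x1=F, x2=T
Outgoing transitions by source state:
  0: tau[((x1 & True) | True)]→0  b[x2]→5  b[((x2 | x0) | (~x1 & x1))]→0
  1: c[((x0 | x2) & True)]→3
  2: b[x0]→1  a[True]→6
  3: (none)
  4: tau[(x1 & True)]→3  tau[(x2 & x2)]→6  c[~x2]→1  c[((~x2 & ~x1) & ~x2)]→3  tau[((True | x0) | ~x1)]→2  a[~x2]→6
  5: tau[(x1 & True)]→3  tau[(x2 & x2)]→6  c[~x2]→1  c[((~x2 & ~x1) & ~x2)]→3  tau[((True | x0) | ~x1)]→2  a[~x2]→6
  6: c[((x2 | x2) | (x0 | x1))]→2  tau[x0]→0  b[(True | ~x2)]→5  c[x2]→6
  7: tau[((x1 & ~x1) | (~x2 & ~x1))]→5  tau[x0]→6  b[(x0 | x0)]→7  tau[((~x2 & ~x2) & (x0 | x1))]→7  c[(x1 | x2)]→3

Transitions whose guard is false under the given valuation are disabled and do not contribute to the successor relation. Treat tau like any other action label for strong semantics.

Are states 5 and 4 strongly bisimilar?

Answer: BISIMILAR

Analysis:
Refine partition for ~:
  π0 = {{0,1,2,3,4,5,6,7}}
  π1 = {{0},{1,7},{2},{3},{4,5},{6}}
Fixed point at round 2; 6 class(es).
5∈{4,5}, 4∈{4,5}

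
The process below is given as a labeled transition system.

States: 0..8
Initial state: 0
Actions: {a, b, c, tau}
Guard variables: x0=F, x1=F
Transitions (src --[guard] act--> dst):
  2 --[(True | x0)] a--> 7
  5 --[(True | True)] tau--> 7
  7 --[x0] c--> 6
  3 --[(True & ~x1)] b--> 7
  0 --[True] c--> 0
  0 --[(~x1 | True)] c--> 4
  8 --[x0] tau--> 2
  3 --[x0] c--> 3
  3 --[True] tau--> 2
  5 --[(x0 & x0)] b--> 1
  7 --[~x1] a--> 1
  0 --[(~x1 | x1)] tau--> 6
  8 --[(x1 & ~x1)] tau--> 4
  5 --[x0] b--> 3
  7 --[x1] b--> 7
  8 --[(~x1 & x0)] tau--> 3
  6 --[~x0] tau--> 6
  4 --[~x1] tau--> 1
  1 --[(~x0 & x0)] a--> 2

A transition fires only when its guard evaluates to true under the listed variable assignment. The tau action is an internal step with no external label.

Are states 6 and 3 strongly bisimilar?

Answer: NOT BISIMILAR

Analysis:
Bisimulation quotient by refinement:
  round 0: {{0,1,2,3,4,5,6,7,8}}
  round 1: {{0},{1,8},{2,7},{3},{4,5,6}}
  round 2: {{0},{1,8},{2},{3},{4},{5},{6},{7}}
Fixed point at round 3; 8 class(es).
6∈{6}, 3∈{3}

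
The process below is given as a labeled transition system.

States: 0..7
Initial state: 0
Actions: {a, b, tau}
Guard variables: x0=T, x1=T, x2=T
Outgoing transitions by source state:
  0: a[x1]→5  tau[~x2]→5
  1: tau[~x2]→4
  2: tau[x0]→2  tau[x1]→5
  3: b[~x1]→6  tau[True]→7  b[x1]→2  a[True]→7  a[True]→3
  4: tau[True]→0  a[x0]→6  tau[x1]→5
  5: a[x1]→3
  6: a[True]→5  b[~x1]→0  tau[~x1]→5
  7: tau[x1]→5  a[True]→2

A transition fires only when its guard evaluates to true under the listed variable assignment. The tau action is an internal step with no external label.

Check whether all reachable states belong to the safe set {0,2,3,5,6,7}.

Answer: INVARIANT HOLDS

Trace:
Safe = {0,2,3,5,6,7}
Reachable = {0,2,3,5,7}
  0: safe
  2: safe
  3: safe
  5: safe
  7: safe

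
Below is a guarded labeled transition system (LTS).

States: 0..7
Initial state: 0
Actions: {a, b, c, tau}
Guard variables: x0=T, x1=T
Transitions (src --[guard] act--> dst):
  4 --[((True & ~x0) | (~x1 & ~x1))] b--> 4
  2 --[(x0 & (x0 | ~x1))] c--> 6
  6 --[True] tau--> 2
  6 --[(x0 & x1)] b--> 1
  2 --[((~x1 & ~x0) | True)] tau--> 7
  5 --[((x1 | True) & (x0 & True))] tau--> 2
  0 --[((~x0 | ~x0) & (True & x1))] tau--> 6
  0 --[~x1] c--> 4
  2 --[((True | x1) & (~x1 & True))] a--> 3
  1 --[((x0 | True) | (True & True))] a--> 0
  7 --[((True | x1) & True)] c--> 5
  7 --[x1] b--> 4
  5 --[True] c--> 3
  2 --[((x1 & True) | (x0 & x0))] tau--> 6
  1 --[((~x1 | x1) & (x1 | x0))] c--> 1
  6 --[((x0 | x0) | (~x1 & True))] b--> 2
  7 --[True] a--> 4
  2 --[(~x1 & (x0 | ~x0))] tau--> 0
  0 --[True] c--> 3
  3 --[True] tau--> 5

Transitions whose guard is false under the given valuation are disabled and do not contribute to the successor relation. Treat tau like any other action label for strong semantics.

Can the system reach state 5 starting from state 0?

Answer: REACHABLE

Working:
After dropping false guards: 15 live edges.
L0 = {0}
L1 = {3}  now seen {0,3}
L2 = {5}  now seen {0,3,5}
L3 = {2}  now seen {0,2,3,5}
L4 = {6,7}  now seen {0,2,3,5,6,7}
L5 = {1,4}  now seen {0,1,2,3,4,5,6,7}
R = {0,1,2,3,4,5,6,7}
witness 5: c·tau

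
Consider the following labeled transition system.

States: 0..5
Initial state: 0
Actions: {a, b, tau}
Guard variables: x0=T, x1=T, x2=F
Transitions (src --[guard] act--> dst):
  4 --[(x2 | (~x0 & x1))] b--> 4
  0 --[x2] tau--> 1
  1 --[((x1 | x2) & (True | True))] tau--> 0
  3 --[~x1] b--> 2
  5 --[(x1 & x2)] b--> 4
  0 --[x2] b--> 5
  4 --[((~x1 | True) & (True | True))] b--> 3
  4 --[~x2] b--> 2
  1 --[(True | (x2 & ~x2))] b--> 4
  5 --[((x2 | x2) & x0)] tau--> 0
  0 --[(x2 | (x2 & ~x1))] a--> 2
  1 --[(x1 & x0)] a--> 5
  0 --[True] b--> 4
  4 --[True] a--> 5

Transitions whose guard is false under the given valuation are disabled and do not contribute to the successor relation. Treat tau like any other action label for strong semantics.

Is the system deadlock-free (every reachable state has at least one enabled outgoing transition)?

Reach set: {0,2,3,4,5}
  0: b→4  [1 out]
  2: ∅  [deadlock]
  3: ∅  [deadlock]
  4: a→5  b→2  b→3  [3 out]
  5: ∅  [deadlock]
trace reaching 2: b·b

Answer: DEADLOCK at state 2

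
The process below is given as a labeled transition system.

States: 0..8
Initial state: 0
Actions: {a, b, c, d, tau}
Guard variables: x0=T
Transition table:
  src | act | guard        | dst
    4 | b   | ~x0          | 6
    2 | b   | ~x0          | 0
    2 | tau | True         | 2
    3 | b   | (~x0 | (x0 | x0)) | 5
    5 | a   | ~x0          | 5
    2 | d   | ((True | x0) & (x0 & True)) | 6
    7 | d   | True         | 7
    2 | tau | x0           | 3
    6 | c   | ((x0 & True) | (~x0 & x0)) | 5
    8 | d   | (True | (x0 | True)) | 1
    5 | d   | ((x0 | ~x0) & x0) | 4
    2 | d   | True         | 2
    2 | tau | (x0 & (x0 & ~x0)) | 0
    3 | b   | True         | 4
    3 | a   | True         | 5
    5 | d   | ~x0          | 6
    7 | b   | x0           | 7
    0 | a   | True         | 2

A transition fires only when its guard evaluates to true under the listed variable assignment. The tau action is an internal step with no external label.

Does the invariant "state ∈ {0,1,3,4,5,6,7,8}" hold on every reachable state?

Answer: INVARIANT VIOLATED at state 2

Working:
Inv-set: {0,1,3,4,5,6,7,8}
Reach set: {0,2,3,4,5,6}
  0: safe
  2: ✗ unsafe
  3: safe
  4: safe
  5: safe
  6: safe
counterexample path to 2: a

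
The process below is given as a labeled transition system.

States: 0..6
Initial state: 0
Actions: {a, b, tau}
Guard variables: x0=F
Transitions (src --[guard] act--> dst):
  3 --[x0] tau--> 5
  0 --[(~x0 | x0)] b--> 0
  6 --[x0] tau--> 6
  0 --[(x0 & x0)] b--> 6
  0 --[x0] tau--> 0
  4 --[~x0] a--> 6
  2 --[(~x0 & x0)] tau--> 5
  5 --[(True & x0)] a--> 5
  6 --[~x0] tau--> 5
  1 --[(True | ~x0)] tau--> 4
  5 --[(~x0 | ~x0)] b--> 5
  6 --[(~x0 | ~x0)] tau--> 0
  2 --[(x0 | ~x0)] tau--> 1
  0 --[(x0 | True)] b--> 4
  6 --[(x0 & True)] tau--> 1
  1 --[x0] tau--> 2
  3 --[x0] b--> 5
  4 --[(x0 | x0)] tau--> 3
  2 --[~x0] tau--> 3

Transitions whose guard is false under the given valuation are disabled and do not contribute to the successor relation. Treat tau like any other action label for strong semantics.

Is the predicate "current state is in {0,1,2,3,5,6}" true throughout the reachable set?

Answer: INVARIANT VIOLATED at state 4

Trace:
Inv-set: {0,1,2,3,5,6}
Reachable = {0,4,5,6}
  0: safe
  4: outside
  5: safe
  6: safe
reach 4 via b — violates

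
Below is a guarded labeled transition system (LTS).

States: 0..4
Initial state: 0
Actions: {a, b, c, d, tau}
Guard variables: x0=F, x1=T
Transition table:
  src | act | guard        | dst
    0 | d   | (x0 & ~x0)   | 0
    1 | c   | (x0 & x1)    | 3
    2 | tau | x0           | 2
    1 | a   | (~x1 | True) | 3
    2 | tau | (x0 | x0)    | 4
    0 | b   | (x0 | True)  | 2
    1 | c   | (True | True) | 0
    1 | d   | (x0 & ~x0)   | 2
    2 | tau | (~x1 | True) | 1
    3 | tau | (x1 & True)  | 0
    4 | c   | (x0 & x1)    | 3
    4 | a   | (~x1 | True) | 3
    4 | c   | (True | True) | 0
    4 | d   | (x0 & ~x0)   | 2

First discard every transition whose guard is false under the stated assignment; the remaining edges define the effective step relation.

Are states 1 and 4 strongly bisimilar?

Bisimulation quotient by refinement:
  π0 = {{0,1,2,3,4}}
  π1 = {{0},{1,4},{2,3}}
  π2 = {{0},{1,4},{2},{3}}
4 equivalence class(es) (converged in 3)
[1]={1,4}  [4]={1,4}

Answer: BISIMILAR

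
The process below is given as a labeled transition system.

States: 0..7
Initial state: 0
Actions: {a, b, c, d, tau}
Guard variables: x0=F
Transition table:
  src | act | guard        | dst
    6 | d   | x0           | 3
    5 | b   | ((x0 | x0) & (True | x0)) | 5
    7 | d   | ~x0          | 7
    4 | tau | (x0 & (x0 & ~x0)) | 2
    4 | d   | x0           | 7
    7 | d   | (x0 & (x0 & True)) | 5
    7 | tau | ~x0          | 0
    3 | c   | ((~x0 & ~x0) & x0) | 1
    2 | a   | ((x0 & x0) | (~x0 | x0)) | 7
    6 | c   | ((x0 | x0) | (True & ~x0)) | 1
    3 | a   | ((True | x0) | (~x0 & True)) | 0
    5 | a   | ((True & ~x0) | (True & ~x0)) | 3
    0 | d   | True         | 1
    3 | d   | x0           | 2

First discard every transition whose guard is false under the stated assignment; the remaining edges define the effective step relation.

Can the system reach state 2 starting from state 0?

Answer: UNREACHABLE

Trace:
After dropping false guards: 7 live edges.
L0 = {0}
L1 = {1}  now seen {0,1}
Reach set: {0,1}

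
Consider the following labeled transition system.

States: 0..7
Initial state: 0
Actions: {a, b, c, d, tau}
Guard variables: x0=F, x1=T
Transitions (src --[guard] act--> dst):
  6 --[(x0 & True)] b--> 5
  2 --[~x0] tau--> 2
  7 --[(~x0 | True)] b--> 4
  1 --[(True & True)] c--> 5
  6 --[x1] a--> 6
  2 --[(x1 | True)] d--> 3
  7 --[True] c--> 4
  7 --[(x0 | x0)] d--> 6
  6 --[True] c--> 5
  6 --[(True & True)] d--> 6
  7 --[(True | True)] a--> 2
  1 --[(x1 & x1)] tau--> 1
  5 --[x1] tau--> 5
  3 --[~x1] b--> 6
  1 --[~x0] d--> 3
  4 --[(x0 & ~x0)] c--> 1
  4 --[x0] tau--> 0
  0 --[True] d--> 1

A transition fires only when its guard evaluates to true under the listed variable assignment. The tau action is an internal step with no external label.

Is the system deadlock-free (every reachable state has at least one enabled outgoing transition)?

Answer: DEADLOCK at state 3

Working:
Reach set: {0,1,3,5}
  0: d→1  [deg 1]
  1: c→5  d→3  tau→1  [deg 3]
  3: ∅  [no exit]
  5: tau→5  [deg 1]
witness 3: d·d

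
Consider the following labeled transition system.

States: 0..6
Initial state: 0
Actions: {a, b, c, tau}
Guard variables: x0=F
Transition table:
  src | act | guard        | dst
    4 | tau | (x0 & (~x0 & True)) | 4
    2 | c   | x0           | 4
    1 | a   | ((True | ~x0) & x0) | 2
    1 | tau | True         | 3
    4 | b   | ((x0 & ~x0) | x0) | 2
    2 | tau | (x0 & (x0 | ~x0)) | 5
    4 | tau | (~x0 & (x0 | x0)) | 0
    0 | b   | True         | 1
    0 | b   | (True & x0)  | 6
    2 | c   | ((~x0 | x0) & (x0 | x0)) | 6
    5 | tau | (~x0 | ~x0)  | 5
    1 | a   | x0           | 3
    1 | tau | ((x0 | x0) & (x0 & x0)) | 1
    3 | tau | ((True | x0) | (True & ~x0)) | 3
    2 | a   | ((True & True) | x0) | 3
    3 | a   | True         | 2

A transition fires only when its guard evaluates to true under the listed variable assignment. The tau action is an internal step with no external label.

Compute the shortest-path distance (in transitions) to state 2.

Answer: 3

Trace:
Breadth-first toward 2:
  depth 0: {0}
  depth 1: {1}
  depth 2: {3}
  depth 3: {2}
first hit 2 at d=3 via b·tau·a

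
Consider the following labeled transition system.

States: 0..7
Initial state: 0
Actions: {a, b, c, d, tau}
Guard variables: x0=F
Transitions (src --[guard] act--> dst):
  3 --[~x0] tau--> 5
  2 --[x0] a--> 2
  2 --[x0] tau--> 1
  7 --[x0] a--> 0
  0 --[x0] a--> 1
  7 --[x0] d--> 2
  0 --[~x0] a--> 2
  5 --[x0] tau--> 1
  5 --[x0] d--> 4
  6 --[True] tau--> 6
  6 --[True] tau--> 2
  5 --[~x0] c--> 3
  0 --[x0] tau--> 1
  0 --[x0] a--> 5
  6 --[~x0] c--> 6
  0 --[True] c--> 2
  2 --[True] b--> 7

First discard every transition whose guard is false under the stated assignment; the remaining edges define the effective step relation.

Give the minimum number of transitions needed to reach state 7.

Layered search for 7:
  Layer 0: {0}
  Layer 1: {2}
  Layer 2: {7}
7 enters at depth 2; path a·b

Answer: 2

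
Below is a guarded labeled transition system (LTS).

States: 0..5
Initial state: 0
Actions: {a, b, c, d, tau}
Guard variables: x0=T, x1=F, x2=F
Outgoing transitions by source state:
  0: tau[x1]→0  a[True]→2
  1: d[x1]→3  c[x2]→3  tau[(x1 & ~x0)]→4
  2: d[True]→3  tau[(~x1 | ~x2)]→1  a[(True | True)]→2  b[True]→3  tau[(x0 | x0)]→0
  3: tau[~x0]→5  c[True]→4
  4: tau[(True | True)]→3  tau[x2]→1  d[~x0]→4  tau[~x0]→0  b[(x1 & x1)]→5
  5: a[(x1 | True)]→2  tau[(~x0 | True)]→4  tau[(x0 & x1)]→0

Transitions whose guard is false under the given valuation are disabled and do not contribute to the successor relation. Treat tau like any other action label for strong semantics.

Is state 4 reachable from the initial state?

Guard filter leaves 10 enabled edge(s).
Layer 0: {0}
Layer 1: {2}  cumulative {0,2}
Layer 2: {1,3}  cumulative {0,1,2,3}
Layer 3: {4}  cumulative {0,1,2,3,4}
Reachable = {0,1,2,3,4}
trace reaching 4: a·d·c

Answer: REACHABLE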